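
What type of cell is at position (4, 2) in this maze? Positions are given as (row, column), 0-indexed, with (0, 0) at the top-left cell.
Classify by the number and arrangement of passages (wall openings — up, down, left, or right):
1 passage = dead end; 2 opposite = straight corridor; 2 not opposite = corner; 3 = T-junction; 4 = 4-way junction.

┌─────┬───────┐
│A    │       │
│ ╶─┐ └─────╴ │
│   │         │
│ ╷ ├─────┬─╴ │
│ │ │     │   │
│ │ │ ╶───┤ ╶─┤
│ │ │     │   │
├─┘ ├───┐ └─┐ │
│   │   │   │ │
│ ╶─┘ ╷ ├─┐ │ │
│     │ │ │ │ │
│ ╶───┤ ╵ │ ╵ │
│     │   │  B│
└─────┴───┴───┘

Checking cell at (4, 2):
Number of passages: 2
Cell type: corner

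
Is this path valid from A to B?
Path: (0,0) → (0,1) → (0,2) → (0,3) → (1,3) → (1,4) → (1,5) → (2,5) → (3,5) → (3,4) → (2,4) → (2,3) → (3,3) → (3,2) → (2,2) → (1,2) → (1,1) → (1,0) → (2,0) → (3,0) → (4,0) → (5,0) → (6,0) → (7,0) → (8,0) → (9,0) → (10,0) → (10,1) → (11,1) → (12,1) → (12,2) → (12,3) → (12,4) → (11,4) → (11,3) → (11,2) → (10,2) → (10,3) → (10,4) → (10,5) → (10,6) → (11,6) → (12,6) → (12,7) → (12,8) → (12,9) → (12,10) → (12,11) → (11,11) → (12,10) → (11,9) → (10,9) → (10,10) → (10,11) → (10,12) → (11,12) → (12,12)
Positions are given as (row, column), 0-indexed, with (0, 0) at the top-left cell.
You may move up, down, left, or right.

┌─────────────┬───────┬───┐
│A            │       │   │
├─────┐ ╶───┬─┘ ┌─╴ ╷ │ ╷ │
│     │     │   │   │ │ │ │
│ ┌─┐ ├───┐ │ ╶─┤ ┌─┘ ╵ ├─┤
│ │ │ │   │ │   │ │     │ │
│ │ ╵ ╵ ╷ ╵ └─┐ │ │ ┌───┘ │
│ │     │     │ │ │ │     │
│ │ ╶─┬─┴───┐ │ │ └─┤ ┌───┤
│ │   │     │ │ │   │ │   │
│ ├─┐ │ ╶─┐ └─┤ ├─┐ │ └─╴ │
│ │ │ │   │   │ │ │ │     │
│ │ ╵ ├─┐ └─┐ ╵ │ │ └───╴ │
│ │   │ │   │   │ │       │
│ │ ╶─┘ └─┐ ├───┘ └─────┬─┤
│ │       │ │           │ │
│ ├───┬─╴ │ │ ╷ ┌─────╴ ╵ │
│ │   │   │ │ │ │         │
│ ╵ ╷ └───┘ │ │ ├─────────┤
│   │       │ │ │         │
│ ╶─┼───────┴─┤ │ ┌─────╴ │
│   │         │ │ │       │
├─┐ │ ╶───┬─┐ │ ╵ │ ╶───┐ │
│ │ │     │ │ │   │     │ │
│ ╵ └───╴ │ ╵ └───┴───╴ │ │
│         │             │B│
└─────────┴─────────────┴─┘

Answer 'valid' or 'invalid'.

Checking path validity:
Result: Invalid move at step 49: cannot move from (11, 11) to (12, 10).

invalid

Correct solution:

┌─────────────┬───────┬───┐
│A → → ↓      │       │   │
├─────┐ ╶───┬─┘ ┌─╴ ╷ │ ╷ │
│↓ ← ↰│↳ → ↓│   │   │ │ │ │
│ ┌─┐ ├───┐ │ ╶─┤ ┌─┘ ╵ ├─┤
│↓│ │↑│↓ ↰│↓│   │ │     │ │
│ │ ╵ ╵ ╷ ╵ └─┐ │ │ ┌───┘ │
│↓│  ↑ ↲│↑ ↲  │ │ │ │     │
│ │ ╶─┬─┴───┐ │ │ └─┤ ┌───┤
│↓│   │     │ │ │   │ │   │
│ ├─┐ │ ╶─┐ └─┤ ├─┐ │ └─╴ │
│↓│ │ │   │   │ │ │ │     │
│ │ ╵ ├─┐ └─┐ ╵ │ │ └───╴ │
│↓│   │ │   │   │ │       │
│ │ ╶─┘ └─┐ ├───┘ └─────┬─┤
│↓│       │ │           │ │
│ ├───┬─╴ │ │ ╷ ┌─────╴ ╵ │
│↓│   │   │ │ │ │         │
│ ╵ ╷ └───┘ │ │ ├─────────┤
│↓  │       │ │ │         │
│ ╶─┼───────┴─┤ │ ┌─────╴ │
│↳ ↓│↱ → → → ↓│ │ │↱ → → ↓│
├─┐ │ ╶───┬─┐ │ ╵ │ ╶───┐ │
│ │↓│↑ ← ↰│ │↓│   │↑ ← ↰│↓│
│ ╵ └───╴ │ ╵ └───┴───╴ │ │
│  ↳ → → ↑│  ↳ → → → → ↑│B│
└─────────┴─────────────┴─┘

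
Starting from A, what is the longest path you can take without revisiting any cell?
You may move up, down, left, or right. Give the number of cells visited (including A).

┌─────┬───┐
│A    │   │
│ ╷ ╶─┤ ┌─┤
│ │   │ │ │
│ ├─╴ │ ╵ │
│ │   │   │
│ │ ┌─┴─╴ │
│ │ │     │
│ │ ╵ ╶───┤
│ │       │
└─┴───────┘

Finding longest simple path using DFS:
Start: (0, 0)
Longest path visits 17 cells
Path: A → right → down → right → down → left → down → down → right → up → right → right → up → left → up → up → right

Solution:

┌─────┬───┐
│A ↓  │↱ B│
│ ╷ ╶─┤ ┌─┤
│ │↳ ↓│↑│ │
│ ├─╴ │ ╵ │
│ │↓ ↲│↑ ↰│
│ │ ┌─┴─╴ │
│ │↓│↱ → ↑│
│ │ ╵ ╶───┤
│ │↳ ↑    │
└─┴───────┘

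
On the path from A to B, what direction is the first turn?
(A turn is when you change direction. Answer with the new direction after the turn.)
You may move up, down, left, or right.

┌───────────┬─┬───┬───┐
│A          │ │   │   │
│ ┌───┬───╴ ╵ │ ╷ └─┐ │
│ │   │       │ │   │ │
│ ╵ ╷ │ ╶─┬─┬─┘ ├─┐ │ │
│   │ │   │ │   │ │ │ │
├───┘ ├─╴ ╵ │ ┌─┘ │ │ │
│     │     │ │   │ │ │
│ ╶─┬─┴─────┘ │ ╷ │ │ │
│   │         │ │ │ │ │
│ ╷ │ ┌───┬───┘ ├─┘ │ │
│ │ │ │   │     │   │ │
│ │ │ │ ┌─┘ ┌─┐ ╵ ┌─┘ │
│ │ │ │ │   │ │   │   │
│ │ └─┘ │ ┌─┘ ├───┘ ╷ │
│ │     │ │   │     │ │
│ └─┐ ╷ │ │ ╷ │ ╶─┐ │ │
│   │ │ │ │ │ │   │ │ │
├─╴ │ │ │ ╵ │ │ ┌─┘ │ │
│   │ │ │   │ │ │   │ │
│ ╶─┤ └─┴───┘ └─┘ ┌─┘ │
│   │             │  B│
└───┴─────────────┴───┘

Directions: down, down, right, up, right, down, down, left, left, down, right, down, down, down, right, down, down, down, right, right, right, right, right, right, up, right, up, up, up, right, down, down, down, down
First turn direction: right

Solution:

┌───────────┬─┬───┬───┐
│A          │ │   │   │
│ ┌───┬───╴ ╵ │ ╷ └─┐ │
│↓│↱ ↓│       │ │   │ │
│ ╵ ╷ │ ╶─┬─┬─┘ ├─┐ │ │
│↳ ↑│↓│   │ │   │ │ │ │
├───┘ ├─╴ ╵ │ ┌─┘ │ │ │
│↓ ← ↲│     │ │   │ │ │
│ ╶─┬─┴─────┘ │ ╷ │ │ │
│↳ ↓│         │ │ │ │ │
│ ╷ │ ┌───┬───┘ ├─┘ │ │
│ │↓│ │   │     │   │ │
│ │ │ │ ┌─┘ ┌─┐ ╵ ┌─┘ │
│ │↓│ │ │   │ │   │↱ ↓│
│ │ └─┘ │ ┌─┘ ├───┘ ╷ │
│ │↳ ↓  │ │   │    ↑│↓│
│ └─┐ ╷ │ │ ╷ │ ╶─┐ │ │
│   │↓│ │ │ │ │   │↑│↓│
├─╴ │ │ │ ╵ │ │ ┌─┘ │ │
│   │↓│ │   │ │ │↱ ↑│↓│
│ ╶─┤ └─┴───┘ └─┘ ┌─┘ │
│   │↳ → → → → → ↑│  B│
└───┴─────────────┴───┘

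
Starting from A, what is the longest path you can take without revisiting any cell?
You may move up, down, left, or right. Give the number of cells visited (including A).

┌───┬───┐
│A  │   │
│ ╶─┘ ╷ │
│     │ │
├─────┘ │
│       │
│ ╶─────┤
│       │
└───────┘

Finding longest simple path using DFS:
Start: (0, 0)
Longest path visits 15 cells
Path: A → down → right → right → up → right → down → down → left → left → left → down → right → right → right

Solution:

┌───┬───┐
│A  │↱ ↓│
│ ╶─┘ ╷ │
│↳ → ↑│↓│
├─────┘ │
│↓ ← ← ↲│
│ ╶─────┤
│↳ → → B│
└───────┘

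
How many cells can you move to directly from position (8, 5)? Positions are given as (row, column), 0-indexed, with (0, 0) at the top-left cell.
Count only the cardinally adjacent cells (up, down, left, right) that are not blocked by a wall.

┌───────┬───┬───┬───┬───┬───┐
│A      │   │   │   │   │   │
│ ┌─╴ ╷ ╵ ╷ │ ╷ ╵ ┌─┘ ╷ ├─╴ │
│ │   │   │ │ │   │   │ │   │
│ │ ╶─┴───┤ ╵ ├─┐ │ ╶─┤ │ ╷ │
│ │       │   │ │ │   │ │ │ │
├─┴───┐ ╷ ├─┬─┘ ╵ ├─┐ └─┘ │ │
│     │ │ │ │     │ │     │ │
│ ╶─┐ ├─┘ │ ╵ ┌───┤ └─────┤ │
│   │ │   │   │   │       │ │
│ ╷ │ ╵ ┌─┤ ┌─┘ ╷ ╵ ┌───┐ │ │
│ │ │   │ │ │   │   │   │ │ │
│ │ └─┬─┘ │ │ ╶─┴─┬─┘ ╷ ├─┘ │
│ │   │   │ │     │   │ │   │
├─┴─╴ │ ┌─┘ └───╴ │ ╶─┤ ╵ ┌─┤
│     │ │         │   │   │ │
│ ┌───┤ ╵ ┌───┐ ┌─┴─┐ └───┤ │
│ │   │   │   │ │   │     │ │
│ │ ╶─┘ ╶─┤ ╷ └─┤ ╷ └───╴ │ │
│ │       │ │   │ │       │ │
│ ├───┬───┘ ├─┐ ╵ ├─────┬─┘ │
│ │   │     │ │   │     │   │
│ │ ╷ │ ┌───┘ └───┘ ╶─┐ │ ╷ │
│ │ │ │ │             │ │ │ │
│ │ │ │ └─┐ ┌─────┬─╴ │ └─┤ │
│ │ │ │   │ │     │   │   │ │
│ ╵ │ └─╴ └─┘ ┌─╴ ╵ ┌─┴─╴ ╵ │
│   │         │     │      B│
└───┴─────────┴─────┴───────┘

Checking passable neighbors of (8, 5):
Neighbors: (9, 5), (8, 6)
Count: 2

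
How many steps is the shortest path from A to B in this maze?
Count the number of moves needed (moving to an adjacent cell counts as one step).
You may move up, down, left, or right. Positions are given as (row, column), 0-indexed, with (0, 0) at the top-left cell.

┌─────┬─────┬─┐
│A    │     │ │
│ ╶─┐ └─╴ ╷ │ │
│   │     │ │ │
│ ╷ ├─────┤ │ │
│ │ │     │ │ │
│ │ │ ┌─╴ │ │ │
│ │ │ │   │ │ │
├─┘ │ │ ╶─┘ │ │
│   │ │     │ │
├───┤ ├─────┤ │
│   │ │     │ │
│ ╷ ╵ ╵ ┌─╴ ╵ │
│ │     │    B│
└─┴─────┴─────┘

Using BFS to find shortest path:
Start: (0, 0), End: (6, 6)
Path found:
(0,0) → (0,1) → (0,2) → (1,2) → (1,3) → (1,4) → (0,4) → (0,5) → (1,5) → (2,5) → (3,5) → (4,5) → (4,4) → (4,3) → (3,3) → (3,4) → (2,4) → (2,3) → (2,2) → (3,2) → (4,2) → (5,2) → (6,2) → (6,3) → (5,3) → (5,4) → (5,5) → (6,5) → (6,6)
Number of steps: 28

Solution:

┌─────┬─────┬─┐
│A → ↓│  ↱ ↓│ │
│ ╶─┐ └─╴ ╷ │ │
│   │↳ → ↑│↓│ │
│ ╷ ├─────┤ │ │
│ │ │↓ ← ↰│↓│ │
│ │ │ ┌─╴ │ │ │
│ │ │↓│↱ ↑│↓│ │
├─┘ │ │ ╶─┘ │ │
│   │↓│↑ ← ↲│ │
├───┤ ├─────┤ │
│   │↓│↱ → ↓│ │
│ ╷ ╵ ╵ ┌─╴ ╵ │
│ │  ↳ ↑│  ↳ B│
└─┴─────┴─────┘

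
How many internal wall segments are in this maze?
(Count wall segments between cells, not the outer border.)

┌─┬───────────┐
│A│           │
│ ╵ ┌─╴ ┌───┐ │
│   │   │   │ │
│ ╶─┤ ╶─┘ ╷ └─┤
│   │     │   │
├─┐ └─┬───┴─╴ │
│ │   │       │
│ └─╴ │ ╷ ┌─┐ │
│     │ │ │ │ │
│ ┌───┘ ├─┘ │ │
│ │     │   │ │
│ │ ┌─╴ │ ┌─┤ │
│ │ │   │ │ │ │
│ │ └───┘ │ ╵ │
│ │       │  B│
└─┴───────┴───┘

Counting internal wall segments:
Total internal walls: 42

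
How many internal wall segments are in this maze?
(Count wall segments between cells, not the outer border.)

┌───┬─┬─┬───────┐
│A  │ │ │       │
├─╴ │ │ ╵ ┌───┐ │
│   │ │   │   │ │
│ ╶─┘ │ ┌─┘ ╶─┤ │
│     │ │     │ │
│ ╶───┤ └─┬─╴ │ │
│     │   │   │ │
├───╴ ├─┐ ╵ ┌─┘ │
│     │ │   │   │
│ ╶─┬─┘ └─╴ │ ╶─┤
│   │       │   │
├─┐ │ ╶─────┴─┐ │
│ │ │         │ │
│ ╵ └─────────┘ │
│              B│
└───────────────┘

Counting internal wall segments:
Total internal walls: 49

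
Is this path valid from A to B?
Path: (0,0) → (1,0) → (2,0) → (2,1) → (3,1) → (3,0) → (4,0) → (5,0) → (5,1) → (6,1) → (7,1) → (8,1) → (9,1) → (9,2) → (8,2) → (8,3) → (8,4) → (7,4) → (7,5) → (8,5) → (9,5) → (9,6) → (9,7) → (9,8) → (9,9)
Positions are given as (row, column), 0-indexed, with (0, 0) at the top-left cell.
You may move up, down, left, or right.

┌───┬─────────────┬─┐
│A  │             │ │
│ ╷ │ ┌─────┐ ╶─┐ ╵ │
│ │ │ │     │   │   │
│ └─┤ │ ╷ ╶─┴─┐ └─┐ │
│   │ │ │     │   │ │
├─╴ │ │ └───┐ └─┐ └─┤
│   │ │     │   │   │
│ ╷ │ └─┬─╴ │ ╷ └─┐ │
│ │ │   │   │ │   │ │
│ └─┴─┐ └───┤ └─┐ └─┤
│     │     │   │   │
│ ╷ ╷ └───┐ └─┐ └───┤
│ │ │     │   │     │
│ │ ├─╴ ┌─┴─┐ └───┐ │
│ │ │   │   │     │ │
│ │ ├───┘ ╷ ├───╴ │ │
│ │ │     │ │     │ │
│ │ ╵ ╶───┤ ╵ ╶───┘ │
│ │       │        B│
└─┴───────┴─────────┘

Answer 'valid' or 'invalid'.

Checking path validity:
Result: All consecutive moves are passable.

valid

Correct solution:

┌───┬─────────────┬─┐
│A  │             │ │
│ ╷ │ ┌─────┐ ╶─┐ ╵ │
│↓│ │ │     │   │   │
│ └─┤ │ ╷ ╶─┴─┐ └─┐ │
│↳ ↓│ │ │     │   │ │
├─╴ │ │ └───┐ └─┐ └─┤
│↓ ↲│ │     │   │   │
│ ╷ │ └─┬─╴ │ ╷ └─┐ │
│↓│ │   │   │ │   │ │
│ └─┴─┐ └───┤ └─┐ └─┤
│↳ ↓  │     │   │   │
│ ╷ ╷ └───┐ └─┐ └───┤
│ │↓│     │   │     │
│ │ ├─╴ ┌─┴─┐ └───┐ │
│ │↓│   │↱ ↓│     │ │
│ │ ├───┘ ╷ ├───╴ │ │
│ │↓│↱ → ↑│↓│     │ │
│ │ ╵ ╶───┤ ╵ ╶───┘ │
│ │↳ ↑    │↳ → → → B│
└─┴───────┴─────────┘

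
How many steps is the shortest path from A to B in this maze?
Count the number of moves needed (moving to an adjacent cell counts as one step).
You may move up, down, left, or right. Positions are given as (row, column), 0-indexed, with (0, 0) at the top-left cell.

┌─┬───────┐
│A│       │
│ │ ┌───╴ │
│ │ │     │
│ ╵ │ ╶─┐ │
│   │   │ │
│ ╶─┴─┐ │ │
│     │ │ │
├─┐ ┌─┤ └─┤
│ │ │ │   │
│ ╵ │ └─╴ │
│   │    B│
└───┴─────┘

Using BFS to find shortest path:
Start: (0, 0), End: (5, 4)
Path found:
(0,0) → (1,0) → (2,0) → (2,1) → (1,1) → (0,1) → (0,2) → (0,3) → (0,4) → (1,4) → (1,3) → (1,2) → (2,2) → (2,3) → (3,3) → (4,3) → (4,4) → (5,4)
Number of steps: 17

Solution:

┌─┬───────┐
│A│↱ → → ↓│
│ │ ┌───╴ │
│↓│↑│↓ ← ↲│
│ ╵ │ ╶─┐ │
│↳ ↑│↳ ↓│ │
│ ╶─┴─┐ │ │
│     │↓│ │
├─┐ ┌─┤ └─┤
│ │ │ │↳ ↓│
│ ╵ │ └─╴ │
│   │    B│
└───┴─────┘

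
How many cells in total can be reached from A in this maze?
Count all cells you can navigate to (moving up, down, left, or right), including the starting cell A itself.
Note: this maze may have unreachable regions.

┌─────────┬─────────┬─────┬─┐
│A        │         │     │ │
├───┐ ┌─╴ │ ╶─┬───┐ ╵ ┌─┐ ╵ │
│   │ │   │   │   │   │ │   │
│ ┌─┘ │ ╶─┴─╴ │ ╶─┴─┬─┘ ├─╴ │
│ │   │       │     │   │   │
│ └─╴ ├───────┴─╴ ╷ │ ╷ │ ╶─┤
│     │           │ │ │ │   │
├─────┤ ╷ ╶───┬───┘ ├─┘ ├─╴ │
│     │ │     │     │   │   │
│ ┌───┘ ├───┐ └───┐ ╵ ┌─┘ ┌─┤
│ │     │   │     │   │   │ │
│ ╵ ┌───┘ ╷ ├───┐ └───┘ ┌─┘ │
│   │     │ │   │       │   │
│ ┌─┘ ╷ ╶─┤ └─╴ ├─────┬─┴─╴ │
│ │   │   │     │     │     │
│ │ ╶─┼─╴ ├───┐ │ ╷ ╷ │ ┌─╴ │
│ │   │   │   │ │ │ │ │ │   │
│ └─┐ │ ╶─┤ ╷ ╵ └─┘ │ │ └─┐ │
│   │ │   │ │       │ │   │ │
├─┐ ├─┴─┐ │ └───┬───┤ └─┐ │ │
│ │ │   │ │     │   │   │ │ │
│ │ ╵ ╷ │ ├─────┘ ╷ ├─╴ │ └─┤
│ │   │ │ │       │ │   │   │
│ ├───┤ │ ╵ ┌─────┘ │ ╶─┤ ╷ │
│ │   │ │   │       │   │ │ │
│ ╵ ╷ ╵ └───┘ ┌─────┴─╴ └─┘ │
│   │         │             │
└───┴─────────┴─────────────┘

Using BFS/flood-fill to find all reachable cells from A:
Maze size: 14 × 14 = 196 total cells
All cells are reachable — the maze is fully connected.
Reachable cells: 196

Reachable region (· marks reachable cells):

┌─────────┬─────────┬─────┬─┐
│A · · · ·│· · · · ·│· · ·│·│
├───┐ ┌─╴ │ ╶─┬───┐ ╵ ┌─┐ ╵ │
│· ·│·│· ·│· ·│· ·│· ·│·│· ·│
│ ┌─┘ │ ╶─┴─╴ │ ╶─┴─┬─┘ ├─╴ │
│·│· ·│· · · ·│· · ·│· ·│· ·│
│ └─╴ ├───────┴─╴ ╷ │ ╷ │ ╶─┤
│· · ·│· · · · · ·│·│·│·│· ·│
├─────┤ ╷ ╶───┬───┘ ├─┘ ├─╴ │
│· · ·│·│· · ·│· · ·│· ·│· ·│
│ ┌───┘ ├───┐ └───┐ ╵ ┌─┘ ┌─┤
│·│· · ·│· ·│· · ·│· ·│· ·│·│
│ ╵ ┌───┘ ╷ ├───┐ └───┘ ┌─┘ │
│· ·│· · ·│·│· ·│· · · ·│· ·│
│ ┌─┘ ╷ ╶─┤ └─╴ ├─────┬─┴─╴ │
│·│· ·│· ·│· · ·│· · ·│· · ·│
│ │ ╶─┼─╴ ├───┐ │ ╷ ╷ │ ┌─╴ │
│·│· ·│· ·│· ·│·│·│·│·│·│· ·│
│ └─┐ │ ╶─┤ ╷ ╵ └─┘ │ │ └─┐ │
│· ·│·│· ·│·│· · · ·│·│· ·│·│
├─┐ ├─┴─┐ │ └───┬───┤ └─┐ │ │
│·│·│· ·│·│· · ·│· ·│· ·│·│·│
│ │ ╵ ╷ │ ├─────┘ ╷ ├─╴ │ └─┤
│·│· ·│·│·│· · · ·│·│· ·│· ·│
│ ├───┤ │ ╵ ┌─────┘ │ ╶─┤ ╷ │
│·│· ·│·│· ·│· · · ·│· ·│·│·│
│ ╵ ╷ ╵ └───┘ ┌─────┴─╴ └─┘ │
│· ·│· · · · ·│· · · · · · ·│
└───┴─────────┴─────────────┘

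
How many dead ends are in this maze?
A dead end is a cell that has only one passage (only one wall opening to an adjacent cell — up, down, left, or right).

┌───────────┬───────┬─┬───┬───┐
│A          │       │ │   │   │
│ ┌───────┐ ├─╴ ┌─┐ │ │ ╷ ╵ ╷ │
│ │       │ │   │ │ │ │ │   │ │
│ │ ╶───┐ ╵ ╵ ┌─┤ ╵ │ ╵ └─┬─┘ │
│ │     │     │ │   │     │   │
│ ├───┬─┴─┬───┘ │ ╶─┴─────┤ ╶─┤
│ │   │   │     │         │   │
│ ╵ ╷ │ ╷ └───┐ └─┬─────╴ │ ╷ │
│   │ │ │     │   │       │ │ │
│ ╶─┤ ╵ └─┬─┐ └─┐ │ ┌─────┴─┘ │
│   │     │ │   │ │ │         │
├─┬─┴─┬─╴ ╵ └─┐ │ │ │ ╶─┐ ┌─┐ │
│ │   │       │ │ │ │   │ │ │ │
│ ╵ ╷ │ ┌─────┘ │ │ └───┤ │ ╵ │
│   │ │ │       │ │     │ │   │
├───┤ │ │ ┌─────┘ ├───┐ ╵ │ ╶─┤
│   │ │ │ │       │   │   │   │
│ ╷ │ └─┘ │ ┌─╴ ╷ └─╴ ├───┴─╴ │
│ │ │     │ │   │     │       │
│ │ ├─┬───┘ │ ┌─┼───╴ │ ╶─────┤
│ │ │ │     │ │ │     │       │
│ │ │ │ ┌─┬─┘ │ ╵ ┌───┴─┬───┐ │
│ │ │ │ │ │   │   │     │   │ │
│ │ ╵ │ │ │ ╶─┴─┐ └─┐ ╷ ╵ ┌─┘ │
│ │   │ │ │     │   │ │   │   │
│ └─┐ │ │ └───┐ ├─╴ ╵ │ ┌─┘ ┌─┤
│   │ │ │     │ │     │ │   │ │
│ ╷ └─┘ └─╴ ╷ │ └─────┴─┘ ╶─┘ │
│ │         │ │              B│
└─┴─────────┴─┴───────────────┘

Checking each cell for number of passages:

Dead ends found at positions:
  (0, 6)
  (0, 10)
  (1, 8)
  (2, 3)
  (2, 7)
  (2, 12)
  (3, 5)
  (4, 13)
  (5, 1)
  (5, 5)
  (6, 0)
  (6, 6)
  (6, 11)
  (6, 13)
  (8, 3)
  (8, 9)
  (10, 2)
  (10, 7)
  (11, 4)
  (11, 9)
  (11, 13)
  (13, 2)
  (13, 8)
  (13, 11)
  (13, 14)
  (14, 0)
  (14, 6)
Total dead ends: 27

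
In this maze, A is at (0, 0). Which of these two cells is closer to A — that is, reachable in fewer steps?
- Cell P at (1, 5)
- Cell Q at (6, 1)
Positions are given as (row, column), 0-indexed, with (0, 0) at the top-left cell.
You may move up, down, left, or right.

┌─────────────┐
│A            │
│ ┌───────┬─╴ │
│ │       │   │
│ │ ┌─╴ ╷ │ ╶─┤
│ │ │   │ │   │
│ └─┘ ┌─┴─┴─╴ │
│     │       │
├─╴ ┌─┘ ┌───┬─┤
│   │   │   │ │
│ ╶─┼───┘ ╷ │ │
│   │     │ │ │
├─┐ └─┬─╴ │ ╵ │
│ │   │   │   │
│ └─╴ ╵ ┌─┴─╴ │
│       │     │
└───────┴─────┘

Shortest path A → P at (1, 5): 8 steps
Shortest path A → Q at (6, 1): 9 steps

P is closer (8 steps vs 9 steps).

Path to P:

┌─────────────┐
│A → → → → → ↓│
│ ┌───────┬─╴ │
│ │       │P ↲│
│ │ ┌─╴ ╷ │ ╶─┤
│ │ │   │ │   │
│ └─┘ ┌─┴─┴─╴ │
│     │       │
├─╴ ┌─┘ ┌───┬─┤
│   │   │   │ │
│ ╶─┼───┘ ╷ │ │
│   │     │ │ │
├─┐ └─┬─╴ │ ╵ │
│ │   │   │   │
│ └─╴ ╵ ┌─┴─╴ │
│       │     │
└───────┴─────┘

Path to Q:

┌─────────────┐
│A            │
│ ┌───────┬─╴ │
│↓│       │   │
│ │ ┌─╴ ╷ │ ╶─┤
│↓│ │   │ │   │
│ └─┘ ┌─┴─┴─╴ │
│↳ ↓  │       │
├─╴ ┌─┘ ┌───┬─┤
│↓ ↲│   │   │ │
│ ╶─┼───┘ ╷ │ │
│↳ ↓│     │ │ │
├─┐ └─┬─╴ │ ╵ │
│ │Q  │   │   │
│ └─╴ ╵ ┌─┴─╴ │
│       │     │
└───────┴─────┘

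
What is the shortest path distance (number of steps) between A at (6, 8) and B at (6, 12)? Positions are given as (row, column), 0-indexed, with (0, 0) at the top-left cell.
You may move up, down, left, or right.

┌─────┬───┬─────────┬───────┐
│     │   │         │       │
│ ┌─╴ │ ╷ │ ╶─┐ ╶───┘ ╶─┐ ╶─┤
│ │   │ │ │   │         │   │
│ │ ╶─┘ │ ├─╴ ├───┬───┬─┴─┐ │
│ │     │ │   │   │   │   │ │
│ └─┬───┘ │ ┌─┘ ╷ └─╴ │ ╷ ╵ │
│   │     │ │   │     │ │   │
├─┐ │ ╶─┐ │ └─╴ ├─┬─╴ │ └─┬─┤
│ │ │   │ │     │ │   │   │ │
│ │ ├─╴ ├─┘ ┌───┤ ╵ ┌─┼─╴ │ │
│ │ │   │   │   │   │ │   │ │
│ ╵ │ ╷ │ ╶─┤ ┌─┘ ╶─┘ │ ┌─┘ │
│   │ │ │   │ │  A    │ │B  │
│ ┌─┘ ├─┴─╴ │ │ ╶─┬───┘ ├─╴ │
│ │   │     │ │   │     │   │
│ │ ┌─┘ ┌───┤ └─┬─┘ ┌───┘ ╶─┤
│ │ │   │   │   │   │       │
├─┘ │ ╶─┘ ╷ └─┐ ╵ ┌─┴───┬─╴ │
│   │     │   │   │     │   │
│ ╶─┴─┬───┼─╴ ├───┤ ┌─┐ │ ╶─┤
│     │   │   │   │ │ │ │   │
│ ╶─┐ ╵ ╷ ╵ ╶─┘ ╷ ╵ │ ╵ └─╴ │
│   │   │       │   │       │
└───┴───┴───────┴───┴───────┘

Finding path from (6, 8) to (6, 12):
Path: (6,8) → (5,8) → (5,9) → (4,9) → (4,10) → (3,10) → (3,9) → (3,8) → (2,8) → (2,7) → (3,7) → (4,7) → (4,6) → (4,5) → (5,5) → (5,4) → (6,4) → (6,5) → (7,5) → (7,4) → (7,3) → (8,3) → (8,2) → (9,2) → (9,3) → (9,4) → (8,4) → (8,5) → (9,5) → (9,6) → (10,6) → (10,5) → (11,5) → (11,6) → (11,7) → (10,7) → (10,8) → (11,8) → (11,9) → (10,9) → (9,9) → (9,10) → (9,11) → (10,11) → (11,11) → (11,12) → (11,13) → (10,13) → (10,12) → (9,12) → (9,13) → (8,13) → (8,12) → (7,12) → (7,13) → (6,13) → (6,12)
Distance: 56 steps

Solution:

┌─────┬───┬─────────┬───────┐
│     │   │         │       │
│ ┌─╴ │ ╷ │ ╶─┐ ╶───┘ ╶─┐ ╶─┤
│ │   │ │ │   │         │   │
│ │ ╶─┘ │ ├─╴ ├───┬───┬─┴─┐ │
│ │     │ │   │↓ ↰│   │   │ │
│ └─┬───┘ │ ┌─┘ ╷ └─╴ │ ╷ ╵ │
│   │     │ │  ↓│↑ ← ↰│ │   │
├─┐ │ ╶─┐ │ └─╴ ├─┬─╴ │ └─┬─┤
│ │ │   │ │↓ ← ↲│ │↱ ↑│   │ │
│ │ ├─╴ ├─┘ ┌───┤ ╵ ┌─┼─╴ │ │
│ │ │   │↓ ↲│   │↱ ↑│ │   │ │
│ ╵ │ ╷ │ ╶─┤ ┌─┘ ╶─┘ │ ┌─┘ │
│   │ │ │↳ ↓│ │  A    │ │B ↰│
│ ┌─┘ ├─┴─╴ │ │ ╶─┬───┘ ├─╴ │
│ │   │↓ ← ↲│ │   │     │↱ ↑│
│ │ ┌─┘ ┌───┤ └─┬─┘ ┌───┘ ╶─┤
│ │ │↓ ↲│↱ ↓│   │   │    ↑ ↰│
├─┘ │ ╶─┘ ╷ └─┐ ╵ ┌─┴───┬─╴ │
│   │↳ → ↑│↳ ↓│   │↱ → ↓│↱ ↑│
│ ╶─┴─┬───┼─╴ ├───┤ ┌─┐ │ ╶─┤
│     │   │↓ ↲│↱ ↓│↑│ │↓│↑ ↰│
│ ╶─┐ ╵ ╷ ╵ ╶─┘ ╷ ╵ │ ╵ └─╴ │
│   │   │  ↳ → ↑│↳ ↑│  ↳ → ↑│
└───┴───┴───────┴───┴───────┘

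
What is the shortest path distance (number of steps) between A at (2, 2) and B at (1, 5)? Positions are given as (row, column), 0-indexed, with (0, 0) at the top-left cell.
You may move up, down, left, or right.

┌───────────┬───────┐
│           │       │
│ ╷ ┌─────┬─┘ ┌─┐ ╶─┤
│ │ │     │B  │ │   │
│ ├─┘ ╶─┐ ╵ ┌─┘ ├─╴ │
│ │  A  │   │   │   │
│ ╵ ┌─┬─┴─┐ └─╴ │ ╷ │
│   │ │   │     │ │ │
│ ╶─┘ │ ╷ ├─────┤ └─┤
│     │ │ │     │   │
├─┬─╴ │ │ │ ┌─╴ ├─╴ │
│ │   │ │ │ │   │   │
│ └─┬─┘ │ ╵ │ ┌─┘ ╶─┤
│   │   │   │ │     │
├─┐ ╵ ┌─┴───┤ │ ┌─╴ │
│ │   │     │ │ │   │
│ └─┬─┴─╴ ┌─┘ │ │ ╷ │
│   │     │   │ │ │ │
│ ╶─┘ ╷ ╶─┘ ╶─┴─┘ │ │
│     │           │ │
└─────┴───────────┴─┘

Finding path from (2, 2) to (1, 5):
Path: (2,2) → (1,2) → (1,3) → (1,4) → (2,4) → (2,5) → (1,5)
Distance: 6 steps

Solution:

┌───────────┬───────┐
│           │       │
│ ╷ ┌─────┬─┘ ┌─┐ ╶─┤
│ │ │↱ → ↓│B  │ │   │
│ ├─┘ ╶─┐ ╵ ┌─┘ ├─╴ │
│ │  A  │↳ ↑│   │   │
│ ╵ ┌─┬─┴─┐ └─╴ │ ╷ │
│   │ │   │     │ │ │
│ ╶─┘ │ ╷ ├─────┤ └─┤
│     │ │ │     │   │
├─┬─╴ │ │ │ ┌─╴ ├─╴ │
│ │   │ │ │ │   │   │
│ └─┬─┘ │ ╵ │ ┌─┘ ╶─┤
│   │   │   │ │     │
├─┐ ╵ ┌─┴───┤ │ ┌─╴ │
│ │   │     │ │ │   │
│ └─┬─┴─╴ ┌─┘ │ │ ╷ │
│   │     │   │ │ │ │
│ ╶─┘ ╷ ╶─┘ ╶─┴─┘ │ │
│     │           │ │
└─────┴───────────┴─┘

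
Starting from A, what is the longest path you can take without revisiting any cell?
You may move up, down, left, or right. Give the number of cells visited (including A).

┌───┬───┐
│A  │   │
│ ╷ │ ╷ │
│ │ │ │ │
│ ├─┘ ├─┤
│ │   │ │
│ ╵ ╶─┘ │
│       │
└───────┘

Finding longest simple path using DFS:
Start: (0, 0)
Longest path visits 11 cells
Path: A → down → down → down → right → up → right → up → up → right → down

Solution:

┌───┬───┐
│A  │↱ ↓│
│ ╷ │ ╷ │
│↓│ │↑│B│
│ ├─┘ ├─┤
│↓│↱ ↑│ │
│ ╵ ╶─┘ │
│↳ ↑    │
└───────┘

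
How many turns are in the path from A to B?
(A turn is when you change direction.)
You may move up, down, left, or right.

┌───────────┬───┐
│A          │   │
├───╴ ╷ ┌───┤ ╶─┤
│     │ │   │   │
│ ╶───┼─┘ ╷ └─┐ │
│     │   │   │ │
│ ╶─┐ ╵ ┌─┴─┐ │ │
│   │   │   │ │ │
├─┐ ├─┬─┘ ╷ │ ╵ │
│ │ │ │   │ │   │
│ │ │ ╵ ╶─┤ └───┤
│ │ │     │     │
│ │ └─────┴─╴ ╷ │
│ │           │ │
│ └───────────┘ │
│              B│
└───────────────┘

Directions: right, right, down, left, left, down, down, right, down, down, down, right, right, right, right, right, up, right, down, down
Number of turns: 9

Solution:

┌───────────┬───┐
│A → ↓      │   │
├───╴ ╷ ┌───┤ ╶─┤
│↓ ← ↲│ │   │   │
│ ╶───┼─┘ ╷ └─┐ │
│↓    │   │   │ │
│ ╶─┐ ╵ ┌─┴─┐ │ │
│↳ ↓│   │   │ │ │
├─┐ ├─┬─┘ ╷ │ ╵ │
│ │↓│ │   │ │   │
│ │ │ ╵ ╶─┤ └───┤
│ │↓│     │  ↱ ↓│
│ │ └─────┴─╴ ╷ │
│ │↳ → → → → ↑│↓│
│ └───────────┘ │
│              B│
└───────────────┘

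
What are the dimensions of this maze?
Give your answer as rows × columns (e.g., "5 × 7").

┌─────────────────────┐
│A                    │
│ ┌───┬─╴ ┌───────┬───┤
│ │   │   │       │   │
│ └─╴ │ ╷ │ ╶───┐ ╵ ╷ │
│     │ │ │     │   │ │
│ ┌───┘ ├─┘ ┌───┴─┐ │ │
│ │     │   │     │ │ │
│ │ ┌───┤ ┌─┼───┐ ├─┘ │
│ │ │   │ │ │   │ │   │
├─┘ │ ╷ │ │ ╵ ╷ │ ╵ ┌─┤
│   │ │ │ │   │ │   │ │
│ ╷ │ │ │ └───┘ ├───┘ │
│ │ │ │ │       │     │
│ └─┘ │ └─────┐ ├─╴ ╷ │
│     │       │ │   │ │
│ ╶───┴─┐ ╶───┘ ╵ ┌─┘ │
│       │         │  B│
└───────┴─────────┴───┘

Counting the maze dimensions:
Rows (vertical): 9
Columns (horizontal): 11
Dimensions: 9 × 11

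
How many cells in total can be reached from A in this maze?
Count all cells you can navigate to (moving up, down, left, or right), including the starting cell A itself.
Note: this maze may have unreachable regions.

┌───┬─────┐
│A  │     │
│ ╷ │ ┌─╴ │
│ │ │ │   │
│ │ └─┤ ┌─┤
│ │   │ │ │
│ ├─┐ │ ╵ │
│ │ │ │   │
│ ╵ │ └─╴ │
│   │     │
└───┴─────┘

Using BFS/flood-fill to find all reachable cells from A:
Maze size: 5 × 5 = 25 total cells
All cells are reachable — the maze is fully connected.
Reachable cells: 25

Reachable region (· marks reachable cells):

┌───┬─────┐
│A ·│· · ·│
│ ╷ │ ┌─╴ │
│·│·│·│· ·│
│ │ └─┤ ┌─┤
│·│· ·│·│·│
│ ├─┐ │ ╵ │
│·│·│·│· ·│
│ ╵ │ └─╴ │
│· ·│· · ·│
└───┴─────┘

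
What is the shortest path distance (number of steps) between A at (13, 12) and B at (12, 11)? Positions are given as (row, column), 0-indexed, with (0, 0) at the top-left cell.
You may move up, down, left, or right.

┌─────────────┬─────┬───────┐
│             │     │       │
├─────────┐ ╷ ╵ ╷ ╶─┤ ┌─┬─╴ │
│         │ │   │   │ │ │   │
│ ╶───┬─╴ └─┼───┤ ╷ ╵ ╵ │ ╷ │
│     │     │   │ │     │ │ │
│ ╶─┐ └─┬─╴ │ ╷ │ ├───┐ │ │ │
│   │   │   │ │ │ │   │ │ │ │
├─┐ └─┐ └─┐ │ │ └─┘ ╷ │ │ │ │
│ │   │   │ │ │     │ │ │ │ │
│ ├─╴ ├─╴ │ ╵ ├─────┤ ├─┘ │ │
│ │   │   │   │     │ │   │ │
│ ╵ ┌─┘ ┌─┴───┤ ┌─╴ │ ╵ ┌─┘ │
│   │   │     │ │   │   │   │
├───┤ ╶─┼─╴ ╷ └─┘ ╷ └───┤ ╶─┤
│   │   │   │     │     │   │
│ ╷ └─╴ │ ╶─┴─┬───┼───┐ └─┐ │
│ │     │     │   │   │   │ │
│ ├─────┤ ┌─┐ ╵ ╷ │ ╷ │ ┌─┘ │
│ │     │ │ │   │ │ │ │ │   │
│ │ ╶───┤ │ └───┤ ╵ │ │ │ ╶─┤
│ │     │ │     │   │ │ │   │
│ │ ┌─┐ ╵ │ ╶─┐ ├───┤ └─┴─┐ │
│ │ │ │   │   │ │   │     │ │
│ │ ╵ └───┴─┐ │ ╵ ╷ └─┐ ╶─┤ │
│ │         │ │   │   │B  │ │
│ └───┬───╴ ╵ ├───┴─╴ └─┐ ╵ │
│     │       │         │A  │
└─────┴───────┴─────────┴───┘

Finding path from (13, 12) to (12, 11):
Path: (13,12) → (12,12) → (12,11)
Distance: 2 steps

Solution:

┌─────────────┬─────┬───────┐
│             │     │       │
├─────────┐ ╷ ╵ ╷ ╶─┤ ┌─┬─╴ │
│         │ │   │   │ │ │   │
│ ╶───┬─╴ └─┼───┤ ╷ ╵ ╵ │ ╷ │
│     │     │   │ │     │ │ │
│ ╶─┐ └─┬─╴ │ ╷ │ ├───┐ │ │ │
│   │   │   │ │ │ │   │ │ │ │
├─┐ └─┐ └─┐ │ │ └─┘ ╷ │ │ │ │
│ │   │   │ │ │     │ │ │ │ │
│ ├─╴ ├─╴ │ ╵ ├─────┤ ├─┘ │ │
│ │   │   │   │     │ │   │ │
│ ╵ ┌─┘ ┌─┴───┤ ┌─╴ │ ╵ ┌─┘ │
│   │   │     │ │   │   │   │
├───┤ ╶─┼─╴ ╷ └─┘ ╷ └───┤ ╶─┤
│   │   │   │     │     │   │
│ ╷ └─╴ │ ╶─┴─┬───┼───┐ └─┐ │
│ │     │     │   │   │   │ │
│ ├─────┤ ┌─┐ ╵ ╷ │ ╷ │ ┌─┘ │
│ │     │ │ │   │ │ │ │ │   │
│ │ ╶───┤ │ └───┤ ╵ │ │ │ ╶─┤
│ │     │ │     │   │ │ │   │
│ │ ┌─┐ ╵ │ ╶─┐ ├───┤ └─┴─┐ │
│ │ │ │   │   │ │   │     │ │
│ │ ╵ └───┴─┐ │ ╵ ╷ └─┐ ╶─┤ │
│ │         │ │   │   │B ↰│ │
│ └───┬───╴ ╵ ├───┴─╴ └─┐ ╵ │
│     │       │         │A  │
└─────┴───────┴─────────┴───┘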